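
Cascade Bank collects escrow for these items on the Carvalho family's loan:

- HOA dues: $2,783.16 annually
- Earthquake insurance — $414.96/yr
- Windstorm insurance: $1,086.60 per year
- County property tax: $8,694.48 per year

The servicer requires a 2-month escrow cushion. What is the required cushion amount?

$2,163.20

HOA dues = $2,783.16 annually
Earthquake insurance = $414.96 annually
Windstorm insurance = $1,086.60 annually
County property tax = $8,694.48 annually
Total annual escrow = $12,979.20
Per month = $12,979.20 ÷ 12 = $1,081.60
Cushion = 2 × $1,081.60 = $2,163.20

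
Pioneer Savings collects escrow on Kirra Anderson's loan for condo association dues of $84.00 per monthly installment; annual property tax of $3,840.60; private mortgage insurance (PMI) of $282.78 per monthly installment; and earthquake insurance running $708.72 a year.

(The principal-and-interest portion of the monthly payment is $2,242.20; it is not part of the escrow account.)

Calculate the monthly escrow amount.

Condo association dues: $84.00 × 12 = $1,008.00
Property tax: $3,840.60
Private mortgage insurance (PMI): $282.78 × 12 = $3,393.36
Earthquake insurance: $708.72
Annual escrow total = $1,008.00 + $3,840.60 + $3,393.36 + $708.72 = $8,950.68
Per month = $8,950.68 / 12 = $745.89

$745.89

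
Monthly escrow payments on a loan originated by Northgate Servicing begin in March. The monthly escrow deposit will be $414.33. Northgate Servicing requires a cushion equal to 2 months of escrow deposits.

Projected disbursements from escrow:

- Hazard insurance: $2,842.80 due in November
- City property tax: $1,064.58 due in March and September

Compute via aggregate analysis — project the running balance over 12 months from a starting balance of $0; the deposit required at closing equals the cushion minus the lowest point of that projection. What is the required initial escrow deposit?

Cushion = 2 × $414.33 = $828.66
Trial balance (start $0, +$414.33 each month, − disbursements):
  Mar: +$414.33 − $1,064.58 → -$650.25
  Apr: +$414.33 → -$235.92
  May: +$414.33 → $178.41
  Jun: +$414.33 → $592.74
  Jul: +$414.33 → $1,007.07
  Aug: +$414.33 → $1,421.40
  Sep: +$414.33 − $1,064.58 → $771.15
  Oct: +$414.33 → $1,185.48
  Nov: +$414.33 − $2,842.80 → -$1,242.99
  Dec: +$414.33 → -$828.66
  Jan: +$414.33 → -$414.33
  Feb: +$414.33 → $0.00
Lowest trial balance = -$1,242.99 (Nov)
Initial deposit = cushion − low point = $828.66 − (-$1,242.99) = $2,071.65

$2,071.65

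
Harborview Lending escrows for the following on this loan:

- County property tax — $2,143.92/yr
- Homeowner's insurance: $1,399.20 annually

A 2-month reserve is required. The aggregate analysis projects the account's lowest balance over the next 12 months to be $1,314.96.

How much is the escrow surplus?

County property tax — $2,143.92/yr
Homeowner's insurance — $1,399.20/yr
Yearly total = $2,143.92 + $1,399.20 = $3,543.12
Base monthly escrow = $3,543.12 ÷ 12 = $295.26
Cushion = 2 × $295.26 = $590.52
Surplus = $1,314.96 − $590.52 = $724.44

$724.44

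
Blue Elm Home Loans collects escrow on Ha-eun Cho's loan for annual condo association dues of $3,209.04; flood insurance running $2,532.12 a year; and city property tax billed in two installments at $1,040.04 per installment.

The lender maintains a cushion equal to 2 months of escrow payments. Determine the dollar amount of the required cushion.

Condo association dues: $3,209.04 annually
Flood insurance: $2,532.12 annually
City property tax: $1,040.04 × 2 = $2,080.08 annually
Total per year = $7,821.24
Per month = $7,821.24 / 12 = $651.77
Reserve = 2 × $651.77 = $1,303.54

$1,303.54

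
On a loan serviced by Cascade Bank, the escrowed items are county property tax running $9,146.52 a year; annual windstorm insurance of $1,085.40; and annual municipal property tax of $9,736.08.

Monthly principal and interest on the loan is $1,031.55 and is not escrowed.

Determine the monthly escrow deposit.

$1,664.00

County property tax — $9,146.52
Windstorm insurance — $1,085.40
Municipal property tax — $9,736.08
Annual escrow total = $19,968.00
Monthly escrow = $19,968.00 ÷ 12 = $1,664.00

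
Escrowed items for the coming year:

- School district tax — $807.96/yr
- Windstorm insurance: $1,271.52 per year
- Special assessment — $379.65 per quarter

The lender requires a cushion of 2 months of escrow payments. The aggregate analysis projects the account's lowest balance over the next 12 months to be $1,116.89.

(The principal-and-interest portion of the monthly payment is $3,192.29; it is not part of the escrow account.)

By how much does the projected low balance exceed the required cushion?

$517.21

School district tax = $807.96 per year
Windstorm insurance = $1,271.52 per year
Special assessment = $379.65 × 4 = $1,518.60 per year
Total per year = $807.96 + $1,271.52 + $1,518.60 = $3,598.08
Monthly = $3,598.08 / 12 = $299.84
Required cushion = 2 × $299.84 = $599.68
Surplus = $1,116.89 − $599.68 = $517.21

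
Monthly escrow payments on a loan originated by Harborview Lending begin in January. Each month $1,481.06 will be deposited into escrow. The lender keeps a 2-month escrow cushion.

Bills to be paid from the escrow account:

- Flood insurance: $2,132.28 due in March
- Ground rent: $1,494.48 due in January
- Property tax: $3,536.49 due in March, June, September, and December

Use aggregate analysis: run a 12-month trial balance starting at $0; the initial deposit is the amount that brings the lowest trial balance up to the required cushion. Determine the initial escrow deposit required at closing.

Cushion = 2 × $1,481.06 = $2,962.12
Trial balance (start $0, +$1,481.06 each month, − disbursements):
  Jan: +$1,481.06 − $1,494.48 → -$13.42
  Feb: +$1,481.06 → $1,467.64
  Mar: +$1,481.06 − $5,668.77 → -$2,720.07
  Apr: +$1,481.06 → -$1,239.01
  May: +$1,481.06 → $242.05
  Jun: +$1,481.06 − $3,536.49 → -$1,813.38
  Jul: +$1,481.06 → -$332.32
  Aug: +$1,481.06 → $1,148.74
  Sep: +$1,481.06 − $3,536.49 → -$906.69
  Oct: +$1,481.06 → $574.37
  Nov: +$1,481.06 → $2,055.43
  Dec: +$1,481.06 − $3,536.49 → $0.00
Lowest trial balance = -$2,720.07 (Mar)
Initial deposit = cushion − low point = $2,962.12 − (-$2,720.07) = $5,682.19

$5,682.19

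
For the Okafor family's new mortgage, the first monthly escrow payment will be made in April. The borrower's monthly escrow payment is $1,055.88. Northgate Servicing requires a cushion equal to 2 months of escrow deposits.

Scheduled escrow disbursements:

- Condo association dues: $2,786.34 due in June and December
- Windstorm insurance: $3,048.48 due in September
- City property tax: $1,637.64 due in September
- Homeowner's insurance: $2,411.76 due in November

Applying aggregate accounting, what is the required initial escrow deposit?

$5,279.40

Cushion = 2 × $1,055.88 = $2,111.76
Trial balance (start $0, +$1,055.88 each month, − disbursements):
  Apr: +$1,055.88 → $1,055.88
  May: +$1,055.88 → $2,111.76
  Jun: +$1,055.88 − $2,786.34 → $381.30
  Jul: +$1,055.88 → $1,437.18
  Aug: +$1,055.88 → $2,493.06
  Sep: +$1,055.88 − $4,686.12 → -$1,137.18
  Oct: +$1,055.88 → -$81.30
  Nov: +$1,055.88 − $2,411.76 → -$1,437.18
  Dec: +$1,055.88 − $2,786.34 → -$3,167.64
  Jan: +$1,055.88 → -$2,111.76
  Feb: +$1,055.88 → -$1,055.88
  Mar: +$1,055.88 → $0.00
Lowest trial balance = -$3,167.64 (Dec)
Initial deposit = cushion − low point = $2,111.76 − (-$3,167.64) = $5,279.40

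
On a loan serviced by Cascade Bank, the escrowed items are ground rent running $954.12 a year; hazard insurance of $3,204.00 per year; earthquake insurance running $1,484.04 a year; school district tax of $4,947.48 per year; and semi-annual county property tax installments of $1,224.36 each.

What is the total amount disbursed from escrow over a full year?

Ground rent = $954.12/yr
Hazard insurance = $3,204.00/yr
Earthquake insurance = $1,484.04/yr
School district tax = $4,947.48/yr
County property tax = $1,224.36 × 2 = $2,448.72/yr
Combined annual = $954.12 + $3,204.00 + $1,484.04 + $4,947.48 + $2,448.72 = $13,038.36

$13,038.36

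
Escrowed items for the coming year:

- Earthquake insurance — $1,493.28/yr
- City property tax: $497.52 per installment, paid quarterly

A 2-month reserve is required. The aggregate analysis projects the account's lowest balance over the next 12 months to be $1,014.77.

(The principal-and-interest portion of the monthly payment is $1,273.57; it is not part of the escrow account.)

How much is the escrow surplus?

Earthquake insurance = $1,493.28/yr
City property tax = $497.52 × 4 = $1,990.08/yr
Yearly total = $1,493.28 + $1,990.08 = $3,483.36
Per month = $3,483.36 ÷ 12 = $290.28
Required reserve = 2 × $290.28 = $580.56
Surplus = $1,014.77 − $580.56 = $434.21

$434.21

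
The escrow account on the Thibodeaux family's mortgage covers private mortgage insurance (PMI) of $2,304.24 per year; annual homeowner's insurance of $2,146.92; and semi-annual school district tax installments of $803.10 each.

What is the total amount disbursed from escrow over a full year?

Private mortgage insurance (PMI) = $2,304.24 per year
Homeowner's insurance = $2,146.92 per year
School district tax = $803.10 × 2 = $1,606.20 per year
Combined annual = $6,057.36

$6,057.36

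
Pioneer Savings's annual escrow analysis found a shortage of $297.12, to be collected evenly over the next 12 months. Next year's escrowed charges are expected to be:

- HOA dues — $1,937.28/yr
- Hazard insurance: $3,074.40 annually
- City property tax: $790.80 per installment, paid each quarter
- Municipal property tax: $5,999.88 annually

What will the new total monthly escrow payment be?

HOA dues — $1,937.28
Hazard insurance — $3,074.40
City property tax — $790.80 × 4 = $3,163.20
Municipal property tax — $5,999.88
Combined annual = $1,937.28 + $3,074.40 + $3,163.20 + $5,999.88 = $14,174.76
Base monthly escrow = $14,174.76 ÷ 12 = $1,181.23
Shortage spread = $297.12 ÷ 12 = $24.76/mo
Adjusted monthly = $1,181.23 + $24.76 = $1,205.99

$1,205.99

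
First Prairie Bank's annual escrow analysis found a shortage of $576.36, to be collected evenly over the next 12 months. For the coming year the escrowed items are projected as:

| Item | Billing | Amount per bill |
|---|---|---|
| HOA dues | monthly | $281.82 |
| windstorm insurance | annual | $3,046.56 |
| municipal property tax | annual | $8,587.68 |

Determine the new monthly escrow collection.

HOA dues: $281.82 × 12 = $3,381.84
Windstorm insurance: $3,046.56
Municipal property tax: $8,587.68
Total annual escrow = $3,381.84 + $3,046.56 + $8,587.68 = $15,016.08
Monthly = $15,016.08 ÷ 12 = $1,251.34
Shortage spread = $576.36 ÷ 12 = $48.03/mo
Adjusted monthly = $1,251.34 + $48.03 = $1,299.37

$1,299.37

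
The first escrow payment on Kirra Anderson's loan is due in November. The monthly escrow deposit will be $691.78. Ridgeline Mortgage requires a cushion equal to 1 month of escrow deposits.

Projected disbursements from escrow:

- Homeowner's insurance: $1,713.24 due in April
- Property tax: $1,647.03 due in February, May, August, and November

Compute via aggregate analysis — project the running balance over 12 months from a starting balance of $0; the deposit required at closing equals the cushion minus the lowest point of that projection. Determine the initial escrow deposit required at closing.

$2,503.65

Cushion = 1 × $691.78 = $691.78
Trial balance (start $0, +$691.78 each month, − disbursements):
  Nov: +$691.78 − $1,647.03 → -$955.25
  Dec: +$691.78 → -$263.47
  Jan: +$691.78 → $428.31
  Feb: +$691.78 − $1,647.03 → -$526.94
  Mar: +$691.78 → $164.84
  Apr: +$691.78 − $1,713.24 → -$856.62
  May: +$691.78 − $1,647.03 → -$1,811.87
  Jun: +$691.78 → -$1,120.09
  Jul: +$691.78 → -$428.31
  Aug: +$691.78 − $1,647.03 → -$1,383.56
  Sep: +$691.78 → -$691.78
  Oct: +$691.78 → $0.00
Lowest trial balance = -$1,811.87 (May)
Initial deposit = cushion − low point = $691.78 − (-$1,811.87) = $2,503.65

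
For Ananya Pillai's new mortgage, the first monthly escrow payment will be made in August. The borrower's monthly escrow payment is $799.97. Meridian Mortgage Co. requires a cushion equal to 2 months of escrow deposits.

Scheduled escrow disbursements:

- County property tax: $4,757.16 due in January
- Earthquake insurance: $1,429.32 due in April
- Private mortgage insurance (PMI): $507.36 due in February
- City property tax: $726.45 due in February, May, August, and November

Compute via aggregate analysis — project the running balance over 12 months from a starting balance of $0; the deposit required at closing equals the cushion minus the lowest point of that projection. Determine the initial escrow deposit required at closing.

Cushion = 2 × $799.97 = $1,599.94
Trial balance (start $0, +$799.97 each month, − disbursements):
  Aug: +$799.97 − $726.45 → $73.52
  Sep: +$799.97 → $873.49
  Oct: +$799.97 → $1,673.46
  Nov: +$799.97 − $726.45 → $1,746.98
  Dec: +$799.97 → $2,546.95
  Jan: +$799.97 − $4,757.16 → -$1,410.24
  Feb: +$799.97 − $1,233.81 → -$1,844.08
  Mar: +$799.97 → -$1,044.11
  Apr: +$799.97 − $1,429.32 → -$1,673.46
  May: +$799.97 − $726.45 → -$1,599.94
  Jun: +$799.97 → -$799.97
  Jul: +$799.97 → $0.00
Lowest trial balance = -$1,844.08 (Feb)
Initial deposit = cushion − low point = $1,599.94 − (-$1,844.08) = $3,444.02

$3,444.02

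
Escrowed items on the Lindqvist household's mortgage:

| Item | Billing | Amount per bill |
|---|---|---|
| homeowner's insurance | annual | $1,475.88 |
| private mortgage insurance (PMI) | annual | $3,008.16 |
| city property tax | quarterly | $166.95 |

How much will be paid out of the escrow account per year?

$5,151.84

Homeowner's insurance = $1,475.88 per year
Private mortgage insurance (PMI) = $3,008.16 per year
City property tax = $166.95 × 4 = $667.80 per year
Combined annual = $1,475.88 + $3,008.16 + $667.80 = $5,151.84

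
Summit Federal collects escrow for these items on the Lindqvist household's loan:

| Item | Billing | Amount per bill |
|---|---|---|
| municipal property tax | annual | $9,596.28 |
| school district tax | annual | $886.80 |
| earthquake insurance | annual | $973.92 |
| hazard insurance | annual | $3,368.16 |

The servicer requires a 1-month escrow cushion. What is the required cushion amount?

$1,235.43

Municipal property tax — $9,596.28/yr
School district tax — $886.80/yr
Earthquake insurance — $973.92/yr
Hazard insurance — $3,368.16/yr
Total per year = $9,596.28 + $886.80 + $973.92 + $3,368.16 = $14,825.16
Base monthly escrow = $14,825.16 ÷ 12 = $1,235.43
Required cushion = 1 × $1,235.43 = $1,235.43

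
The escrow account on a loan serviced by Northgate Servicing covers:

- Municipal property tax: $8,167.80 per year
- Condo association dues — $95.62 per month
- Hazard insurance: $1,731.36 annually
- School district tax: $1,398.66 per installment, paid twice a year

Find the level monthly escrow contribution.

$1,153.66

Municipal property tax — $8,167.80 annually
Condo association dues — $95.62 × 12 = $1,147.44 annually
Hazard insurance — $1,731.36 annually
School district tax — $1,398.66 × 2 = $2,797.32 annually
Total annual escrow = $8,167.80 + $1,147.44 + $1,731.36 + $2,797.32 = $13,843.92
Per month = $13,843.92 ÷ 12 = $1,153.66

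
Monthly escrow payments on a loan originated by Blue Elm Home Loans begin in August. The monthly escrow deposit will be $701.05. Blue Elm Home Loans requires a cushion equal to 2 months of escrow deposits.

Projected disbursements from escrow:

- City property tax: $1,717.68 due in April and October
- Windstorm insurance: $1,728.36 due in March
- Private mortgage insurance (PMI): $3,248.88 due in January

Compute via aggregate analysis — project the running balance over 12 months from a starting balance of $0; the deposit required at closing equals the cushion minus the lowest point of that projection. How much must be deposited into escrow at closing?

$3,505.25

Cushion = 2 × $701.05 = $1,402.10
Trial balance (start $0, +$701.05 each month, − disbursements):
  Aug: +$701.05 → $701.05
  Sep: +$701.05 → $1,402.10
  Oct: +$701.05 − $1,717.68 → $385.47
  Nov: +$701.05 → $1,086.52
  Dec: +$701.05 → $1,787.57
  Jan: +$701.05 − $3,248.88 → -$760.26
  Feb: +$701.05 → -$59.21
  Mar: +$701.05 − $1,728.36 → -$1,086.52
  Apr: +$701.05 − $1,717.68 → -$2,103.15
  May: +$701.05 → -$1,402.10
  Jun: +$701.05 → -$701.05
  Jul: +$701.05 → $0.00
Lowest trial balance = -$2,103.15 (Apr)
Initial deposit = cushion − low point = $1,402.10 − (-$2,103.15) = $3,505.25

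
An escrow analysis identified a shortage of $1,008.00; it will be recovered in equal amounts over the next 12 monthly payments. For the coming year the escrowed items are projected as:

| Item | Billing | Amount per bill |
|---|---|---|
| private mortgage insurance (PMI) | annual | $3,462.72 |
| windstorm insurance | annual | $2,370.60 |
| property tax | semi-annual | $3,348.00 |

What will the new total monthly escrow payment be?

$1,128.11

Private mortgage insurance (PMI): $3,462.72/yr
Windstorm insurance: $2,370.60/yr
Property tax: $3,348.00 × 2 = $6,696.00/yr
Combined annual = $3,462.72 + $2,370.60 + $6,696.00 = $12,529.32
Monthly = $12,529.32 / 12 = $1,044.11
Shortage per month = $1,008.00 / 12 = $84.00
Adjusted monthly = $1,044.11 + $84.00 = $1,128.11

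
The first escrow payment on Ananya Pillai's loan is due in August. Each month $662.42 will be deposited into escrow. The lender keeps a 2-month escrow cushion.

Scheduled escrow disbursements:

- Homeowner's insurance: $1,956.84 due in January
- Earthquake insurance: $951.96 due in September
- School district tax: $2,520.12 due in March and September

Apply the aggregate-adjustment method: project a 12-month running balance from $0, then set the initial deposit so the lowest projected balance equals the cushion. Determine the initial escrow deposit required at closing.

$3,974.52

Cushion = 2 × $662.42 = $1,324.84
Trial balance (start $0, +$662.42 each month, − disbursements):
  Aug: +$662.42 → $662.42
  Sep: +$662.42 − $3,472.08 → -$2,147.24
  Oct: +$662.42 → -$1,484.82
  Nov: +$662.42 → -$822.40
  Dec: +$662.42 → -$159.98
  Jan: +$662.42 − $1,956.84 → -$1,454.40
  Feb: +$662.42 → -$791.98
  Mar: +$662.42 − $2,520.12 → -$2,649.68
  Apr: +$662.42 → -$1,987.26
  May: +$662.42 → -$1,324.84
  Jun: +$662.42 → -$662.42
  Jul: +$662.42 → $0.00
Lowest trial balance = -$2,649.68 (Mar)
Initial deposit = cushion − low point = $1,324.84 − (-$2,649.68) = $3,974.52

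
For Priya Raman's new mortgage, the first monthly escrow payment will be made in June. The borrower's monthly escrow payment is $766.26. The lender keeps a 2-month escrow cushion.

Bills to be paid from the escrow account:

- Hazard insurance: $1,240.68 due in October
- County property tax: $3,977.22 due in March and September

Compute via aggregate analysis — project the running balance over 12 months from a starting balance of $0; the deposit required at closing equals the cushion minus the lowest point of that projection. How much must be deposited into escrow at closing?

$3,065.04

Cushion = 2 × $766.26 = $1,532.52
Trial balance (start $0, +$766.26 each month, − disbursements):
  Jun: +$766.26 → $766.26
  Jul: +$766.26 → $1,532.52
  Aug: +$766.26 → $2,298.78
  Sep: +$766.26 − $3,977.22 → -$912.18
  Oct: +$766.26 − $1,240.68 → -$1,386.60
  Nov: +$766.26 → -$620.34
  Dec: +$766.26 → $145.92
  Jan: +$766.26 → $912.18
  Feb: +$766.26 → $1,678.44
  Mar: +$766.26 − $3,977.22 → -$1,532.52
  Apr: +$766.26 → -$766.26
  May: +$766.26 → $0.00
Lowest trial balance = -$1,532.52 (Mar)
Initial deposit = cushion − low point = $1,532.52 − (-$1,532.52) = $3,065.04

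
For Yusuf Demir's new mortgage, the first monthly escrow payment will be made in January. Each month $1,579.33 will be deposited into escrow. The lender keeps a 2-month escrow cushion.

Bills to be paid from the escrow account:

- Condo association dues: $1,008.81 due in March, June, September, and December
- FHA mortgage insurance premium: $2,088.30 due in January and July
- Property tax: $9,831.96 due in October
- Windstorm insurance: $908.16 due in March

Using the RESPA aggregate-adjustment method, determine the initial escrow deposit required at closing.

Cushion = 2 × $1,579.33 = $3,158.66
Trial balance (start $0, +$1,579.33 each month, − disbursements):
  Jan: +$1,579.33 − $2,088.30 → -$508.97
  Feb: +$1,579.33 → $1,070.36
  Mar: +$1,579.33 − $1,916.97 → $732.72
  Apr: +$1,579.33 → $2,312.05
  May: +$1,579.33 → $3,891.38
  Jun: +$1,579.33 − $1,008.81 → $4,461.90
  Jul: +$1,579.33 − $2,088.30 → $3,952.93
  Aug: +$1,579.33 → $5,532.26
  Sep: +$1,579.33 − $1,008.81 → $6,102.78
  Oct: +$1,579.33 − $9,831.96 → -$2,149.85
  Nov: +$1,579.33 → -$570.52
  Dec: +$1,579.33 − $1,008.81 → $0.00
Lowest trial balance = -$2,149.85 (Oct)
Initial deposit = cushion − low point = $3,158.66 − (-$2,149.85) = $5,308.51

$5,308.51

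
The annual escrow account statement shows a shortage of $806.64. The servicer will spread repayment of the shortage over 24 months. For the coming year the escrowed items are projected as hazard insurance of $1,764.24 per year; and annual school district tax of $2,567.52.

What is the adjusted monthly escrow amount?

Hazard insurance — $1,764.24 per year
School district tax — $2,567.52 per year
Total per year = $1,764.24 + $2,567.52 = $4,331.76
Base monthly escrow = $4,331.76 ÷ 12 = $360.98
Shortage per month = $806.64 ÷ 24 = $33.61
Adjusted monthly = $360.98 + $33.61 = $394.59

$394.59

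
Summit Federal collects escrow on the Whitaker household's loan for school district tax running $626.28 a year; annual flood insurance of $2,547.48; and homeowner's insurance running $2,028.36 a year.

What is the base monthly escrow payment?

$433.51

School district tax: $626.28 per year
Flood insurance: $2,547.48 per year
Homeowner's insurance: $2,028.36 per year
Combined annual = $626.28 + $2,547.48 + $2,028.36 = $5,202.12
Base monthly escrow = $5,202.12 / 12 = $433.51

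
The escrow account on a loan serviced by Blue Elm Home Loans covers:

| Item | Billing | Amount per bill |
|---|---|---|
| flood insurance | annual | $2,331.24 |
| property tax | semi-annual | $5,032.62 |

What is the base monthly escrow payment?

Flood insurance — $2,331.24/yr
Property tax — $5,032.62 × 2 = $10,065.24/yr
Combined annual = $2,331.24 + $10,065.24 = $12,396.48
Monthly = $12,396.48 / 12 = $1,033.04

$1,033.04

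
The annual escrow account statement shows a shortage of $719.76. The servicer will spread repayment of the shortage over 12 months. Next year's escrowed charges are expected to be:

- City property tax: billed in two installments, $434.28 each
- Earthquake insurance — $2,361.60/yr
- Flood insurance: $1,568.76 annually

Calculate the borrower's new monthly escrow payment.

City property tax — $434.28 × 2 = $868.56
Earthquake insurance — $2,361.60
Flood insurance — $1,568.76
Yearly total = $4,798.92
Base monthly escrow = $4,798.92 ÷ 12 = $399.91
Shortage per month = $719.76 ÷ 12 = $59.98
New monthly escrow = $399.91 + $59.98 = $459.89

$459.89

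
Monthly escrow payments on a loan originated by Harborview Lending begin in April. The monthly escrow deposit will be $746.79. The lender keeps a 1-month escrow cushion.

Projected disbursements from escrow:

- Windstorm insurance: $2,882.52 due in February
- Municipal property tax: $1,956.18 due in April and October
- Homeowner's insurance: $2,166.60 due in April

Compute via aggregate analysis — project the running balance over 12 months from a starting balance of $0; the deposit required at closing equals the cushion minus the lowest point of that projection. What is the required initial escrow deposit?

$4,122.78

Cushion = 1 × $746.79 = $746.79
Trial balance (start $0, +$746.79 each month, − disbursements):
  Apr: +$746.79 − $4,122.78 → -$3,375.99
  May: +$746.79 → -$2,629.20
  Jun: +$746.79 → -$1,882.41
  Jul: +$746.79 → -$1,135.62
  Aug: +$746.79 → -$388.83
  Sep: +$746.79 → $357.96
  Oct: +$746.79 − $1,956.18 → -$851.43
  Nov: +$746.79 → -$104.64
  Dec: +$746.79 → $642.15
  Jan: +$746.79 → $1,388.94
  Feb: +$746.79 − $2,882.52 → -$746.79
  Mar: +$746.79 → $0.00
Lowest trial balance = -$3,375.99 (Apr)
Initial deposit = cushion − low point = $746.79 − (-$3,375.99) = $4,122.78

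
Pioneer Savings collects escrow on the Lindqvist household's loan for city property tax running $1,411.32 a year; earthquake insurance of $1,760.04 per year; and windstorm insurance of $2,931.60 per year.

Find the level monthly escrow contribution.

$508.58

City property tax = $1,411.32
Earthquake insurance = $1,760.04
Windstorm insurance = $2,931.60
Total per year = $6,102.96
Monthly escrow = $6,102.96 / 12 = $508.58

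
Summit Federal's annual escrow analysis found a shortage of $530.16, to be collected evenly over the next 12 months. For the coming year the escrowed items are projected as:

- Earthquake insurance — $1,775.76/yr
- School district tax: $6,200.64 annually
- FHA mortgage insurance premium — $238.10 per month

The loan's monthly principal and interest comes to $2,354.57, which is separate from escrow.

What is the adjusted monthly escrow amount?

Earthquake insurance = $1,775.76/yr
School district tax = $6,200.64/yr
FHA mortgage insurance premium = $238.10 × 12 = $2,857.20/yr
Total per year = $1,775.76 + $6,200.64 + $2,857.20 = $10,833.60
Monthly = $10,833.60 ÷ 12 = $902.80
Shortage spread = $530.16 ÷ 12 = $44.18/mo
Adjusted monthly = $902.80 + $44.18 = $946.98

$946.98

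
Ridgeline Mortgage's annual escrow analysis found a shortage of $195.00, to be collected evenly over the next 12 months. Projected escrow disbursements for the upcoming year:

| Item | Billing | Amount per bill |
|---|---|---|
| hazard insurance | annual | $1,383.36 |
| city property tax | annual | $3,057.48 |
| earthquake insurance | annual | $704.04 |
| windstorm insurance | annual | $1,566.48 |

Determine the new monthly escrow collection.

$575.53

Hazard insurance — $1,383.36/yr
City property tax — $3,057.48/yr
Earthquake insurance — $704.04/yr
Windstorm insurance — $1,566.48/yr
Total annual escrow = $6,711.36
Monthly escrow = $6,711.36 ÷ 12 = $559.28
Shortage spread = $195.00 ÷ 12 = $16.25/mo
Adjusted monthly = $559.28 + $16.25 = $575.53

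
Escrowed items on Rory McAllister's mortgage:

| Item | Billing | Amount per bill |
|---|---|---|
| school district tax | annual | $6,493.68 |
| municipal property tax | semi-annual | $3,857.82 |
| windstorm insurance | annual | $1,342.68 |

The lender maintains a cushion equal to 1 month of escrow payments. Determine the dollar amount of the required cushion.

School district tax = $6,493.68 annually
Municipal property tax = $3,857.82 × 2 = $7,715.64 annually
Windstorm insurance = $1,342.68 annually
Annual escrow total = $15,552.00
Base monthly escrow = $15,552.00 / 12 = $1,296.00
Reserve = 1 × $1,296.00 = $1,296.00

$1,296.00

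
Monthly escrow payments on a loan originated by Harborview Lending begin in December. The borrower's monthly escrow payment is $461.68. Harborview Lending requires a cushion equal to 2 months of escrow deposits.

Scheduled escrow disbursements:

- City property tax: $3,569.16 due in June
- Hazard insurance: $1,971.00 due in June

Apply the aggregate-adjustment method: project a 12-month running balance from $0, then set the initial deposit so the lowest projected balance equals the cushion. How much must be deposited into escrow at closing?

Cushion = 2 × $461.68 = $923.36
Trial balance (start $0, +$461.68 each month, − disbursements):
  Dec: +$461.68 → $461.68
  Jan: +$461.68 → $923.36
  Feb: +$461.68 → $1,385.04
  Mar: +$461.68 → $1,846.72
  Apr: +$461.68 → $2,308.40
  May: +$461.68 → $2,770.08
  Jun: +$461.68 − $5,540.16 → -$2,308.40
  Jul: +$461.68 → -$1,846.72
  Aug: +$461.68 → -$1,385.04
  Sep: +$461.68 → -$923.36
  Oct: +$461.68 → -$461.68
  Nov: +$461.68 → $0.00
Lowest trial balance = -$2,308.40 (Jun)
Initial deposit = cushion − low point = $923.36 − (-$2,308.40) = $3,231.76

$3,231.76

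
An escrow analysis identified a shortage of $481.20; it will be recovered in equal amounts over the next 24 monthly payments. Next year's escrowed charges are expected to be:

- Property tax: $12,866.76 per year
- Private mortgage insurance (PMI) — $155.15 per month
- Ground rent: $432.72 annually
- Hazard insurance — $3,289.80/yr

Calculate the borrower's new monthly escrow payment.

$1,557.64

Property tax = $12,866.76 annually
Private mortgage insurance (PMI) = $155.15 × 12 = $1,861.80 annually
Ground rent = $432.72 annually
Hazard insurance = $3,289.80 annually
Combined annual = $18,451.08
Monthly = $18,451.08 / 12 = $1,537.59
Shortage spread = $481.20 / 24 = $20.05/mo
Adjusted monthly = $1,537.59 + $20.05 = $1,557.64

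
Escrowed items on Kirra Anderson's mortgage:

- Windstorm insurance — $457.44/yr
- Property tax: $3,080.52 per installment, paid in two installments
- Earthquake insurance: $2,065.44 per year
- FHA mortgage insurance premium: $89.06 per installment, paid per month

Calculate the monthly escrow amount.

$812.72

Windstorm insurance — $457.44 per year
Property tax — $3,080.52 × 2 = $6,161.04 per year
Earthquake insurance — $2,065.44 per year
FHA mortgage insurance premium — $89.06 × 12 = $1,068.72 per year
Yearly total = $9,752.64
Monthly escrow = $9,752.64 ÷ 12 = $812.72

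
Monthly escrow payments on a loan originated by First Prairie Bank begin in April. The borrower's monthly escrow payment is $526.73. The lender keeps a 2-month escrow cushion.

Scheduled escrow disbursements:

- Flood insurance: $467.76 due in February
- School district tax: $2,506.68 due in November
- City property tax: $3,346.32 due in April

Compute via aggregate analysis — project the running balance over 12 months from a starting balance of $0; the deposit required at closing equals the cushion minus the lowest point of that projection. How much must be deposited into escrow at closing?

$3,873.05

Cushion = 2 × $526.73 = $1,053.46
Trial balance (start $0, +$526.73 each month, − disbursements):
  Apr: +$526.73 − $3,346.32 → -$2,819.59
  May: +$526.73 → -$2,292.86
  Jun: +$526.73 → -$1,766.13
  Jul: +$526.73 → -$1,239.40
  Aug: +$526.73 → -$712.67
  Sep: +$526.73 → -$185.94
  Oct: +$526.73 → $340.79
  Nov: +$526.73 − $2,506.68 → -$1,639.16
  Dec: +$526.73 → -$1,112.43
  Jan: +$526.73 → -$585.70
  Feb: +$526.73 − $467.76 → -$526.73
  Mar: +$526.73 → $0.00
Lowest trial balance = -$2,819.59 (Apr)
Initial deposit = cushion − low point = $1,053.46 − (-$2,819.59) = $3,873.05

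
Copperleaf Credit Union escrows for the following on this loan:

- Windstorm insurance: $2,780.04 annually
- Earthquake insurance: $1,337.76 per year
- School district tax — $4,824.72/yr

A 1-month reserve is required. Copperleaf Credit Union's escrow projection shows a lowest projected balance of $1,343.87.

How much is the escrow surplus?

$598.66

Windstorm insurance: $2,780.04 per year
Earthquake insurance: $1,337.76 per year
School district tax: $4,824.72 per year
Total per year = $8,942.52
Per month = $8,942.52 / 12 = $745.21
Required cushion = 1 × $745.21 = $745.21
Excess over cushion: $1,343.87 − $745.21 = $598.66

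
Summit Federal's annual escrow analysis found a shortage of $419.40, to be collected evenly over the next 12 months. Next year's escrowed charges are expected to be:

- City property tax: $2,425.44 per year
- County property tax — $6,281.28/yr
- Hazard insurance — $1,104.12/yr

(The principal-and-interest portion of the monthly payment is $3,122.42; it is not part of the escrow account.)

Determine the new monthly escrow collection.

$852.52

City property tax: $2,425.44 annually
County property tax: $6,281.28 annually
Hazard insurance: $1,104.12 annually
Yearly total = $2,425.44 + $6,281.28 + $1,104.12 = $9,810.84
Per month = $9,810.84 / 12 = $817.57
Monthly shortage recovery: $419.40 ÷ 12 = $34.95
New monthly escrow = $817.57 + $34.95 = $852.52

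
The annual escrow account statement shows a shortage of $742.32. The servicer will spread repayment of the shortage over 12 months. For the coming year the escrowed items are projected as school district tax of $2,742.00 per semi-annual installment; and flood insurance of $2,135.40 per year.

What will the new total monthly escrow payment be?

School district tax — $2,742.00 × 2 = $5,484.00 annually
Flood insurance — $2,135.40 annually
Total annual escrow = $5,484.00 + $2,135.40 = $7,619.40
Monthly = $7,619.40 ÷ 12 = $634.95
Shortage spread = $742.32 / 12 = $61.86/mo
New monthly escrow = $634.95 + $61.86 = $696.81

$696.81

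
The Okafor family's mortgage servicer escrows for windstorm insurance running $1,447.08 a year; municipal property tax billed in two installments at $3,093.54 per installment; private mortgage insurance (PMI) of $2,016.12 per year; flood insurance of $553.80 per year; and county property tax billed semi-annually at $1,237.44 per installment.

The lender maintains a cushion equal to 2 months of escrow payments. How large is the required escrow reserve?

Windstorm insurance: $1,447.08
Municipal property tax: $3,093.54 × 2 = $6,187.08
Private mortgage insurance (PMI): $2,016.12
Flood insurance: $553.80
County property tax: $1,237.44 × 2 = $2,474.88
Annual escrow total = $1,447.08 + $6,187.08 + $2,016.12 + $553.80 + $2,474.88 = $12,678.96
Base monthly escrow = $12,678.96 ÷ 12 = $1,056.58
Cushion = 2 × $1,056.58 = $2,113.16

$2,113.16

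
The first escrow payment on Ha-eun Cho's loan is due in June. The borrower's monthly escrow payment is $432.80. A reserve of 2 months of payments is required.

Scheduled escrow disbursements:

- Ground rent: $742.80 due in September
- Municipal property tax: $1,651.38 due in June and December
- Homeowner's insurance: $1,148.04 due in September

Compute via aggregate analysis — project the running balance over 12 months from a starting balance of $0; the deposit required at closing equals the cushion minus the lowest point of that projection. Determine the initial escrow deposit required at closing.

Cushion = 2 × $432.80 = $865.60
Trial balance (start $0, +$432.80 each month, − disbursements):
  Jun: +$432.80 − $1,651.38 → -$1,218.58
  Jul: +$432.80 → -$785.78
  Aug: +$432.80 → -$352.98
  Sep: +$432.80 − $1,890.84 → -$1,811.02
  Oct: +$432.80 → -$1,378.22
  Nov: +$432.80 → -$945.42
  Dec: +$432.80 − $1,651.38 → -$2,164.00
  Jan: +$432.80 → -$1,731.20
  Feb: +$432.80 → -$1,298.40
  Mar: +$432.80 → -$865.60
  Apr: +$432.80 → -$432.80
  May: +$432.80 → $0.00
Lowest trial balance = -$2,164.00 (Dec)
Initial deposit = cushion − low point = $865.60 − (-$2,164.00) = $3,029.60

$3,029.60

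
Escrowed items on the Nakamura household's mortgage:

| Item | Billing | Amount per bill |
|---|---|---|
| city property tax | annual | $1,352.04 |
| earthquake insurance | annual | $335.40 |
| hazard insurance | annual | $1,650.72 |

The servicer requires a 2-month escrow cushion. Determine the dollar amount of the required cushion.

$556.36

City property tax = $1,352.04 per year
Earthquake insurance = $335.40 per year
Hazard insurance = $1,650.72 per year
Annual escrow total = $3,338.16
Monthly escrow = $3,338.16 ÷ 12 = $278.18
Cushion = 2 × $278.18 = $556.36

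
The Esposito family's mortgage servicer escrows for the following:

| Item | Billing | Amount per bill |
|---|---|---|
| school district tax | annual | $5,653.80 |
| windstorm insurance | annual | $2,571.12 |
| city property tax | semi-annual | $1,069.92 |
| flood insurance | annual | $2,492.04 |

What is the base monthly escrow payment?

School district tax — $5,653.80 per year
Windstorm insurance — $2,571.12 per year
City property tax — $1,069.92 × 2 = $2,139.84 per year
Flood insurance — $2,492.04 per year
Total annual escrow = $5,653.80 + $2,571.12 + $2,139.84 + $2,492.04 = $12,856.80
Base monthly escrow = $12,856.80 ÷ 12 = $1,071.40

$1,071.40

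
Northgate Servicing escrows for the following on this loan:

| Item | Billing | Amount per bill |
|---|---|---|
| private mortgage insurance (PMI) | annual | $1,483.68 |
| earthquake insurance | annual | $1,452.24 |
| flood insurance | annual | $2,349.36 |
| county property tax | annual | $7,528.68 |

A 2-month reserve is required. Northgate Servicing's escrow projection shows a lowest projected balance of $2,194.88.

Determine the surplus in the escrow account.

Private mortgage insurance (PMI): $1,483.68/yr
Earthquake insurance: $1,452.24/yr
Flood insurance: $2,349.36/yr
County property tax: $7,528.68/yr
Total per year = $1,483.68 + $1,452.24 + $2,349.36 + $7,528.68 = $12,813.96
Monthly escrow = $12,813.96 ÷ 12 = $1,067.83
Cushion = 2 × $1,067.83 = $2,135.66
Excess over cushion: $2,194.88 − $2,135.66 = $59.22

$59.22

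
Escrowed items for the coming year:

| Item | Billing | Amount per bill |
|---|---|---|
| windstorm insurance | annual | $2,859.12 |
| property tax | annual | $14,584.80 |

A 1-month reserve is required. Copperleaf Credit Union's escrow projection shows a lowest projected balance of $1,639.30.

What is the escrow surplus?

$185.64

Windstorm insurance = $2,859.12
Property tax = $14,584.80
Combined annual = $17,443.92
Per month = $17,443.92 / 12 = $1,453.66
Required reserve = 1 × $1,453.66 = $1,453.66
Excess over cushion: $1,639.30 − $1,453.66 = $185.64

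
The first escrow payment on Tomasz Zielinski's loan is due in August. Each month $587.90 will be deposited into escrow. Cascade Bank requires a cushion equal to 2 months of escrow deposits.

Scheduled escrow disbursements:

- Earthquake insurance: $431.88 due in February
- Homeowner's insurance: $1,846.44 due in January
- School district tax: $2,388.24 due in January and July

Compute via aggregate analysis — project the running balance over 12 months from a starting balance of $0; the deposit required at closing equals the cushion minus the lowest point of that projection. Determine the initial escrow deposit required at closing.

$1,883.08

Cushion = 2 × $587.90 = $1,175.80
Trial balance (start $0, +$587.90 each month, − disbursements):
  Aug: +$587.90 → $587.90
  Sep: +$587.90 → $1,175.80
  Oct: +$587.90 → $1,763.70
  Nov: +$587.90 → $2,351.60
  Dec: +$587.90 → $2,939.50
  Jan: +$587.90 − $4,234.68 → -$707.28
  Feb: +$587.90 − $431.88 → -$551.26
  Mar: +$587.90 → $36.64
  Apr: +$587.90 → $624.54
  May: +$587.90 → $1,212.44
  Jun: +$587.90 → $1,800.34
  Jul: +$587.90 − $2,388.24 → $0.00
Lowest trial balance = -$707.28 (Jan)
Initial deposit = cushion − low point = $1,175.80 − (-$707.28) = $1,883.08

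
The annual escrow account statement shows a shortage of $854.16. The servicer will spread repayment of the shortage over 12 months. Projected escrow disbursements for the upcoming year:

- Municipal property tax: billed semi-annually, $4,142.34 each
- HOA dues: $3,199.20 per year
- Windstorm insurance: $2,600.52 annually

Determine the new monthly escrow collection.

$1,244.88

Municipal property tax — $4,142.34 × 2 = $8,284.68
HOA dues — $3,199.20
Windstorm insurance — $2,600.52
Yearly total = $8,284.68 + $3,199.20 + $2,600.52 = $14,084.40
Base monthly escrow = $14,084.40 / 12 = $1,173.70
Monthly shortage recovery: $854.16 / 12 = $71.18
New monthly escrow = $1,173.70 + $71.18 = $1,244.88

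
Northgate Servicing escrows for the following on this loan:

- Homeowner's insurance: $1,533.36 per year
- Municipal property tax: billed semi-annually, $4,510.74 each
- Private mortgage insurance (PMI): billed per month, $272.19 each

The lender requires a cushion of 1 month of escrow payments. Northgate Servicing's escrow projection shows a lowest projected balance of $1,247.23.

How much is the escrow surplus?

Homeowner's insurance = $1,533.36 annually
Municipal property tax = $4,510.74 × 2 = $9,021.48 annually
Private mortgage insurance (PMI) = $272.19 × 12 = $3,266.28 annually
Total annual escrow = $1,533.36 + $9,021.48 + $3,266.28 = $13,821.12
Monthly = $13,821.12 / 12 = $1,151.76
Cushion = 1 × $1,151.76 = $1,151.76
Excess over cushion: $1,247.23 − $1,151.76 = $95.47

$95.47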